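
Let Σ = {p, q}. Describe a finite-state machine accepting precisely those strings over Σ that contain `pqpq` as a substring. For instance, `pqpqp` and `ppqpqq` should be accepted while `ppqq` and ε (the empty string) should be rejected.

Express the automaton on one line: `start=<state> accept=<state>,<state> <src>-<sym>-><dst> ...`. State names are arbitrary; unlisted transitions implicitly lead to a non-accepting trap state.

start=A accept=E A-p->B A-q->A B-p->B B-q->C C-p->D C-q->A D-p->B D-q->E E-p->E E-q->E

States A..D record the length of the longest prefix of `pqpq` that matches the current input suffix. Reaching E means `pqpq` has been seen, and we stay there forever. Accept from E.
       p  q 
>  A   B  A 
   B   B  C 
   C   D  A 
   D   B  E 
 * E   E  E 
(> = start, * = accepting)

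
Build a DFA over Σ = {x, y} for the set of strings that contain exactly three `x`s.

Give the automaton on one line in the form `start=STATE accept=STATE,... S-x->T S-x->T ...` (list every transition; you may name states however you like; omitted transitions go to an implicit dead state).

start=s0 accept=s3 s0-x->s1 s0-y->s0 s1-x->s2 s1-y->s1 s2-x->s3 s2-y->s2 s3-x->s4 s3-y->s3 s4-x->s4 s4-y->s4

Only the number of `x`s matters, and only up to 4. Make a chain s0 → s1 → s2 → s3 → s4 advanced by each `x` (with s4 absorbing); every other symbol self-loops. The accepting set is {s3}.
With 5 states:
        x   y  
>  s0   s1  s0 
   s1   s2  s1 
   s2   s3  s2 
 * s3   s4  s3 
   s4   s4  s4 
(> = start, * = accepting)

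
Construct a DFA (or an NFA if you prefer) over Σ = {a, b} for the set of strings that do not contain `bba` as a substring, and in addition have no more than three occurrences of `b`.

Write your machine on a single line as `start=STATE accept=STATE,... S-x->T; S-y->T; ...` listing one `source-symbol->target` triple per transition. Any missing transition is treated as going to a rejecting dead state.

Build one automaton per condition and run them in lockstep. One (4 states) tracks partial matches of the forbidden pattern `bba`; the other (5 states) tracks the count of `b`s, saturating at 4. Each combined state is a pair, one component from each; accept when both components accept. After merging equivalent states the machine shrinks.
        a   b  
>* q0   q0  q1 
 * q1   q2  q3 
 * q2   q2  q4 
 * q3   q5  q6 
 * q4   q7  q6 
   q5   q5  q5 
 * q6   q5  q5 
 * q7   q7  q8 
 * q8   q8  q5 
(> = start, * = accepting)

start=q0; accept=q0,q1,q2,q3,q4,q6,q7,q8; q0-a->q0; q0-b->q1; q1-a->q2; q1-b->q3; q2-a->q2; q2-b->q4; q3-a->q5; q3-b->q6; q4-a->q7; q4-b->q6; q5-a->q5; q5-b->q5; q6-a->q5; q6-b->q5; q7-a->q7; q7-b->q8; q8-a->q8; q8-b->q5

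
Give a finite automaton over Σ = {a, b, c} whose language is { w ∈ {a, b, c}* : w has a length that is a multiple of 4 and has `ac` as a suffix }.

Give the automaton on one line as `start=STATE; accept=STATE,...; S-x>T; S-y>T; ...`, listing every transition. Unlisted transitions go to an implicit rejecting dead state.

start=q0; accept=q5; q0-a>q1; q0-b>q1; q0-c>q1; q1-a>q2; q1-b>q2; q1-c>q2; q2-a>q3; q2-b>q4; q2-c>q4; q3-a>q0; q3-b>q0; q3-c>q5; q4-a>q0; q4-b>q0; q4-c>q0; q5-a>q1; q5-b>q1; q5-c>q1

Handle the two conditions separately and then intersect. One (4 states) tracks the input length modulo 4; the other (3 states) tracks how much of the suffix `ac` has currently been matched. Each combined state is a pair, one component from each; accept when both components accept. Minimizing collapses redundant product states.
A 6-state machine:
        a   b   c  
>  q0   q1  q1  q1 
   q1   q2  q2  q2 
   q2   q3  q4  q4 
   q3   q0  q0  q5 
   q4   q0  q0  q0 
 * q5   q1  q1  q1 
(> = start, * = accepting)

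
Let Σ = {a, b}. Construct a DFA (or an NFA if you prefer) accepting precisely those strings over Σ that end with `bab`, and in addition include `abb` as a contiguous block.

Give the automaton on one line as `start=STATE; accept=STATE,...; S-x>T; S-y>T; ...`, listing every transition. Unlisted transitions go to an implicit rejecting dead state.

Handle the two conditions separately and then intersect. One (4 states) tracks how much of the suffix `bab` has currently been matched; the other (4 states) tracks whether and how much of `abb` has been seen. Each combined state is a pair, one component from each; accept when both components accept. After merging equivalent states the machine shrinks.
7 states suffice.
        a   b  
>  s0   s1  s0 
   s1   s1  s2 
   s2   s1  s3 
   s3   s4  s3 
   s4   s5  s6 
   s5   s5  s3 
 * s6   s4  s3 
(> = start, * = accepting)

start=s0; accept=s6; s0-a>s1; s0-b>s0; s1-a>s1; s1-b>s2; s2-a>s1; s2-b>s3; s3-a>s4; s3-b>s3; s4-a>s5; s4-b>s6; s5-a>s5; s5-b>s3; s6-a>s4; s6-b>s3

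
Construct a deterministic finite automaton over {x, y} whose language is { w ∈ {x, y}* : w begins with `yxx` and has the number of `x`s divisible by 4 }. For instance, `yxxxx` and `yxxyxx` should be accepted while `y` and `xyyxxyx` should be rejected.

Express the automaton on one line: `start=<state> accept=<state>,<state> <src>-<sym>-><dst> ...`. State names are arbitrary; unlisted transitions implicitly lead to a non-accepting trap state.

Handle the two conditions separately and then intersect. One (5 states) tracks whether the input so far still matches the prefix `yxx`; the other (4 states) tracks the count of `x`s modulo 4. Each combined state is a pair, one component from each; accept when both components accept.
          x    y  
>  q0     q1   q2 
   q1     q3   q1 
   q2     q4   q5 
   q3     q6   q3 
   q4     q7   q1 
   q5     q1   q5 
   q6     q5   q6 
   q7     q8   q7 
   q8     q9   q8 
 * q9    q10   q9 
   q10    q7  q10 
(> = start, * = accepting)

start=q0 accept=q9 q0-x->q1 q0-y->q2 q1-x->q3 q1-y->q1 q2-x->q4 q2-y->q5 q3-x->q6 q3-y->q3 q4-x->q7 q4-y->q1 q5-x->q1 q5-y->q5 q6-x->q5 q6-y->q6 q7-x->q8 q7-y->q7 q8-x->q9 q8-y->q8 q9-x->q10 q9-y->q9 q10-x->q7 q10-y->q10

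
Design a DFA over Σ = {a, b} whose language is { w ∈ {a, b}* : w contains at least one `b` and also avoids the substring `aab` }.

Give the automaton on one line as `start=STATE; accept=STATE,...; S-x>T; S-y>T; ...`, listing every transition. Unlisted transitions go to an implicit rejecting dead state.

Run two small machines in parallel and take their product. One (3 states) tracks the count of `b`s, saturating at 2; the other (4 states) tracks partial matches of the forbidden pattern `aab`. Each combined state is a pair, one component from each; accept when both components accept.
An 11-state machine:
          a    b  
>  q0     q1   q2 
   q1     q3   q2 
 * q2     q4   q5 
   q3     q3   q6 
 * q4     q7   q5 
 * q5     q8   q5 
   q6     q6   q9 
 * q7     q7   q9 
 * q8    q10   q5 
   q9     q9   q9 
 * q10   q10   q9 
(> = start, * = accepting)

start=q0; accept=q2,q4,q5,q7,q8,q10; q0-a>q1; q0-b>q2; q1-a>q3; q1-b>q2; q2-a>q4; q2-b>q5; q3-a>q3; q3-b>q6; q4-a>q7; q4-b>q5; q5-a>q8; q5-b>q5; q6-a>q6; q6-b>q9; q7-a>q7; q7-b>q9; q8-a>q10; q8-b>q5; q9-a>q9; q9-b>q9; q10-a>q10; q10-b>q9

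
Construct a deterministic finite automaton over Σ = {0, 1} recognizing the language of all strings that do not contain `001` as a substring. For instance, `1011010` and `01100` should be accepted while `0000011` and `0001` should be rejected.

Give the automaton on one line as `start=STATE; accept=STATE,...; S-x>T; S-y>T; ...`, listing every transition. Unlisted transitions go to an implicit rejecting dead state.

start=q0; accept=q0,q1,q2; q0-0>q1; q0-1>q0; q1-0>q2; q1-1>q0; q2-0>q2; q2-1>q3; q3-0>q3; q3-1>q3

Track partial matches of the forbidden pattern `001`. State q3 is a dead state reached once `001` has occurred; every other state accepts. q0 means no part of `001` is currently matched.
With 4 states:
        0   1  
>* q0   q1  q0 
 * q1   q2  q0 
 * q2   q2  q3 
   q3   q3  q3 
(> = start, * = accepting)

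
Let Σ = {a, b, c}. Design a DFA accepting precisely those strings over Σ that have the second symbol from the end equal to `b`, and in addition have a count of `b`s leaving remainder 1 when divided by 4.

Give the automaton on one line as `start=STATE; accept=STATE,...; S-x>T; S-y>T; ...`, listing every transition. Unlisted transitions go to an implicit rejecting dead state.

Build one automaton per condition and run them in lockstep. The first has 13 states tracking the last 2 symbols read; the second has 4 states tracking the count of `b`s modulo 4. A product state is a pair (one from each), accepting exactly when both do. After merging equivalent states the machine shrinks.
        a   b   c  
>  q0   q0  q1  q0 
   q1   q2  q3  q2 
 * q2   q4  q3  q4 
   q3   q3  q5  q3 
   q4   q4  q3  q4 
   q5   q5  q6  q5 
   q6   q0  q7  q0 
 * q7   q2  q3  q2 
(> = start, * = accepting)

start=q0; accept=q2,q7; q0-a>q0; q0-b>q1; q0-c>q0; q1-a>q2; q1-b>q3; q1-c>q2; q2-a>q4; q2-b>q3; q2-c>q4; q3-a>q3; q3-b>q5; q3-c>q3; q4-a>q4; q4-b>q3; q4-c>q4; q5-a>q5; q5-b>q6; q5-c>q5; q6-a>q0; q6-b>q7; q6-c>q0; q7-a>q2; q7-b>q3; q7-c>q2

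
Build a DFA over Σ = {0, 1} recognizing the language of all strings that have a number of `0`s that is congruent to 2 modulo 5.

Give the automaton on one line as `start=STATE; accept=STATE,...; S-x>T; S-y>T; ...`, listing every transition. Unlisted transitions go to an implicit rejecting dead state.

Keep the running count of `0`s modulo 5: each `0` advances along the cycle q0 → q1 → q2 → q3 → q4 → q0 while other symbols loop. Accept at q2.
5 states suffice.
        0   1  
>  q0   q1  q0 
   q1   q2  q1 
 * q2   q3  q2 
   q3   q4  q3 
   q4   q0  q4 
(> = start, * = accepting)

start=q0; accept=q2; q0-0>q1; q0-1>q0; q1-0>q2; q1-1>q1; q2-0>q3; q2-1>q2; q3-0>q4; q3-1>q3; q4-0>q0; q4-1>q4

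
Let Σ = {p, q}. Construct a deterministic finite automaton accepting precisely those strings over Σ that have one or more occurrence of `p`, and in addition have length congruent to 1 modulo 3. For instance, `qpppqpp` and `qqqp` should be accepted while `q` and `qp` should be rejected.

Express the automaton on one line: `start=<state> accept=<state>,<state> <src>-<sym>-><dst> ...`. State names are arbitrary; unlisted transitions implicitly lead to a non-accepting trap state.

Build one automaton per condition and run them in lockstep. The first has 3 states tracking the count of `p`s, saturating at 2; the second has 3 states tracking the input length modulo 3. A product state is a pair (one from each), accepting exactly when both do. Minimizing collapses redundant product states.
With 6 states:
       p  q 
>  A   B  C 
 * B   D  D 
   C   D  E 
   D   F  F 
   E   F  A 
   F   B  B 
(> = start, * = accepting)

start=A accept=B A-p->B A-q->C B-p->D B-q->D C-p->D C-q->E D-p->F D-q->F E-p->F E-q->A F-p->B F-q->B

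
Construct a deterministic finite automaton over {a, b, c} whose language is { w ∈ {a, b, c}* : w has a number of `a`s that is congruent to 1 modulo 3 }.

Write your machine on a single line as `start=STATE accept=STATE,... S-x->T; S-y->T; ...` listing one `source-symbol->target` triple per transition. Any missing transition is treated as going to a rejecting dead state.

Keep the running count of `a`s modulo 3: each `a` advances along the cycle S0 → S1 → S2 → S0 while other symbols loop. Accept at S1.
A 3-state machine:
        a   b   c  
>  S0   S1  S0  S0 
 * S1   S2  S1  S1 
   S2   S0  S2  S2 
(> = start, * = accepting)

start=S0; accept=S1; S0-a->S1; S0-b->S0; S0-c->S0; S1-a->S2; S1-b->S1; S1-c->S1; S2-a->S0; S2-b->S2; S2-c->S2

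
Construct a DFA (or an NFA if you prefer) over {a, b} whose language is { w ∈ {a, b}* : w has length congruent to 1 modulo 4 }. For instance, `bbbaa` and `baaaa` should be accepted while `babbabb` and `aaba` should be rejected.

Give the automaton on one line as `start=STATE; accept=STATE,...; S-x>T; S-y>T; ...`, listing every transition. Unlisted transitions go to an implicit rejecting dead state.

Only the length mod 4 matters, so use a 4-cycle: from any state, every input symbol moves to the next state, wrapping q3 back to q0. Mark q1 accepting.
4 states suffice.
        a   b  
>  q0   q1  q1 
 * q1   q2  q2 
   q2   q3  q3 
   q3   q0  q0 
(> = start, * = accepting)

start=q0; accept=q1; q0-a>q1; q0-b>q1; q1-a>q2; q1-b>q2; q2-a>q3; q2-b>q3; q3-a>q0; q3-b>q0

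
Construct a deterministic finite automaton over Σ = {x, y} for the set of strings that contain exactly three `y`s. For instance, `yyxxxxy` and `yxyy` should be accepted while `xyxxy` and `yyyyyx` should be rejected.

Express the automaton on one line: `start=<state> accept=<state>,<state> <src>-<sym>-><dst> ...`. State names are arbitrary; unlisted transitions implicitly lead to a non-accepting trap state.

start=A accept=D A-x->A A-y->B B-x->B B-y->C C-x->C C-y->D D-x->D D-y->E E-x->E E-y->E

Only the number of `y`s matters, and only up to 4. Make a chain A → B → C → D → E advanced by each `y` (with E absorbing); every other symbol self-loops. The accepting set is {D}.
5 states suffice.
       x  y 
>  A   A  B 
   B   B  C 
   C   C  D 
 * D   D  E 
   E   E  E 
(> = start, * = accepting)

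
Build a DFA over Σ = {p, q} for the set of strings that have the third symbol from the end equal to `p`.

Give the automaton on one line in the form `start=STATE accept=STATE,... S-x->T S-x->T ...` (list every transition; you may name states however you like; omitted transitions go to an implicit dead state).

start=S0 accept=S7,S8,S9,S10 S0-p->S1 S0-q->S2 S1-p->S3 S1-q->S4 S2-p->S5 S2-q->S6 S3-p->S7 S3-q->S8 S4-p->S9 S4-q->S10 S5-p->S11 S5-q->S12 S6-p->S13 S6-q->S14 S7-p->S7 S7-q->S8 S8-p->S9 S8-q->S10 S9-p->S11 S9-q->S12 S10-p->S13 S10-q->S14 S11-p->S7 S11-q->S8 S12-p->S9 S12-q->S10 S13-p->S11 S13-q->S12 S14-p->S13 S14-q->S14

A DFA must remember the last 3 symbols (since which symbol is third-to-last isn't known until the input ends). Use one state per possible window of the last ≤3 symbols; accept from those whose window starts with `p`.
15 states suffice.
          p    q  
>  S0     S1   S2 
   S1     S3   S4 
   S2     S5   S6 
   S3     S7   S8 
   S4     S9  S10 
   S5    S11  S12 
   S6    S13  S14 
 * S7     S7   S8 
 * S8     S9  S10 
 * S9    S11  S12 
 * S10   S13  S14 
   S11    S7   S8 
   S12    S9  S10 
   S13   S11  S12 
   S14   S13  S14 
(> = start, * = accepting)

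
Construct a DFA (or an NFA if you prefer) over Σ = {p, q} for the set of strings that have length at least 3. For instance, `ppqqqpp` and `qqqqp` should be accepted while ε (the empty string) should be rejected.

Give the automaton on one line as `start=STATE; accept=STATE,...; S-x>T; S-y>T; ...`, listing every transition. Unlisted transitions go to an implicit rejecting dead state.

We only need to distinguish lengths 0, 1, …, 3, and '>3'. Chain S0 → S1 → S2 → S3 → S4 on every symbol, with S4 looping. Accepting states: {S3, S4}.
        p   q  
>  S0   S1  S1 
   S1   S2  S2 
   S2   S3  S3 
 * S3   S4  S4 
 * S4   S4  S4 
(> = start, * = accepting)

start=S0; accept=S3,S4; S0-p>S1; S0-q>S1; S1-p>S2; S1-q>S2; S2-p>S3; S2-q>S3; S3-p>S4; S3-q>S4; S4-p>S4; S4-q>S4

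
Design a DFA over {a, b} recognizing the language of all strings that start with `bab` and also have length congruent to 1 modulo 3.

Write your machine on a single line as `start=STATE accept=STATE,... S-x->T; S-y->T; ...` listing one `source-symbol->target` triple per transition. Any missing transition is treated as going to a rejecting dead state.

start=s0; accept=s7; s0-a->s1; s0-b->s2; s1-a->s3; s1-b->s3; s2-a->s4; s2-b->s3; s3-a->s5; s3-b->s5; s4-a->s5; s4-b->s6; s5-a->s1; s5-b->s1; s6-a->s7; s6-b->s7; s7-a->s8; s7-b->s8; s8-a->s6; s8-b->s6

Handle the two conditions separately and then intersect. One (5 states) tracks whether the input so far still matches the prefix `bab`; the other (3 states) tracks the input length modulo 3. Each combined state is a pair, one component from each; accept when both components accept.
A 9-state machine:
        a   b  
>  s0   s1  s2 
   s1   s3  s3 
   s2   s4  s3 
   s3   s5  s5 
   s4   s5  s6 
   s5   s1  s1 
   s6   s7  s7 
 * s7   s8  s8 
   s8   s6  s6 
(> = start, * = accepting)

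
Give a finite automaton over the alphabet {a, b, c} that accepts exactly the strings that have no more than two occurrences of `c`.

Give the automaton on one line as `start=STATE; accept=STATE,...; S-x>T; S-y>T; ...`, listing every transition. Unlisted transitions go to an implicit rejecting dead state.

start=S0; accept=S0,S1,S2; S0-a>S0; S0-b>S0; S0-c>S1; S1-a>S1; S1-b>S1; S1-c>S2; S2-a>S2; S2-b>S2; S2-c>S3; S3-a>S3; S3-b>S3; S3-c>S3

Count `c`s, saturating at 3: states S0 through S2 mean 0 through 2 `c`s seen; S3 means more than 2. Each `c` increments (capped at S3); other symbols loop. Accept from {S0, S1, S2}.
With 4 states:
        a   b   c  
>* S0   S0  S0  S1 
 * S1   S1  S1  S2 
 * S2   S2  S2  S3 
   S3   S3  S3  S3 
(> = start, * = accepting)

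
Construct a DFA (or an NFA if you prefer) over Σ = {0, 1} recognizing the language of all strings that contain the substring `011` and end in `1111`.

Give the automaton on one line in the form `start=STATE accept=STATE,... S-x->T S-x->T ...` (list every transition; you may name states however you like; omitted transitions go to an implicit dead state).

Build one automaton per condition and run them in lockstep. One (4 states) tracks whether and how much of `011` has been seen; the other (5 states) tracks how much of the suffix `1111` has currently been matched. Each combined state is a pair, one component from each; accept when both components accept. Minimizing collapses redundant product states.
6 states suffice.
       0  1 
>  A   B  A 
   B   B  C 
   C   B  D 
   D   B  E 
   E   B  F 
 * F   B  F 
(> = start, * = accepting)

start=A accept=F A-0->B A-1->A B-0->B B-1->C C-0->B C-1->D D-0->B D-1->E E-0->B E-1->F F-0->B F-1->F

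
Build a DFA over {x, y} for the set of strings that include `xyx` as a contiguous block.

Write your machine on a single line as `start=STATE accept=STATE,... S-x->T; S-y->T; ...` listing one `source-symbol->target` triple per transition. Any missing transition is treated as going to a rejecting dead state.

start=q0; accept=q3; q0-x->q1; q0-y->q0; q1-x->q1; q1-y->q2; q2-x->q3; q2-y->q0; q3-x->q3; q3-y->q3

States q0..q2 record the length of the longest prefix of `xyx` that matches the current input suffix. Reaching q3 means `xyx` has been seen, and we stay there forever. Accept from q3.
4 states suffice.
        x   y  
>  q0   q1  q0 
   q1   q1  q2 
   q2   q3  q0 
 * q3   q3  q3 
(> = start, * = accepting)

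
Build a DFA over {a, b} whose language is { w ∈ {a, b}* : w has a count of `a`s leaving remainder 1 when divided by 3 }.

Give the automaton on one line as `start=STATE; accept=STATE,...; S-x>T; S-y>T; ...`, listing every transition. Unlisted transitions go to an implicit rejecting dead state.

The only thing that matters is how many `a`s have appeared, reduced mod 3. Use one state per residue: q0 for 0, …, q2 for 2. Reading `a` moves to the next residue; anything else stays put. q1 is accepting.
        a   b  
>  q0   q1  q0 
 * q1   q2  q1 
   q2   q0  q2 
(> = start, * = accepting)

start=q0; accept=q1; q0-a>q1; q0-b>q0; q1-a>q2; q1-b>q1; q2-a>q0; q2-b>q2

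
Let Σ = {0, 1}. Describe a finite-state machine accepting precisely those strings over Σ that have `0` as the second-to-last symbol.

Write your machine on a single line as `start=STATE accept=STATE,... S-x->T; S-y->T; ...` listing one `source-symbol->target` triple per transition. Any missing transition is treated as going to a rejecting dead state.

start=S0; accept=S3,S4; S0-0->S1; S0-1->S2; S1-0->S3; S1-1->S4; S2-0->S5; S2-1->S6; S3-0->S3; S3-1->S4; S4-0->S5; S4-1->S6; S5-0->S3; S5-1->S4; S6-0->S5; S6-1->S6

A DFA must remember the last 2 symbols (since which symbol is second-to-last isn't known until the input ends). Use one state per possible window of the last ≤2 symbols; accept from those whose window starts with `0`.
7 states suffice.
        0   1  
>  S0   S1  S2 
   S1   S3  S4 
   S2   S5  S6 
 * S3   S3  S4 
 * S4   S5  S6 
   S5   S3  S4 
   S6   S5  S6 
(> = start, * = accepting)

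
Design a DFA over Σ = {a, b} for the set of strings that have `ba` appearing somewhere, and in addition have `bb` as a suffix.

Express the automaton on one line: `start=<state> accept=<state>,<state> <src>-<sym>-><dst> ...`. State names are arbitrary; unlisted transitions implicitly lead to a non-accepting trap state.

Handle the two conditions separately and then intersect. One (3 states) tracks whether and how much of `ba` has been seen; the other (3 states) tracks how much of the suffix `bb` has currently been matched. Each combined state is a pair, one component from each; accept when both components accept.
6 states suffice.
        a   b  
>  q0   q0  q1 
   q1   q2  q3 
   q2   q2  q4 
   q3   q2  q3 
   q4   q2  q5 
 * q5   q2  q5 
(> = start, * = accepting)

start=q0 accept=q5 q0-a->q0 q0-b->q1 q1-a->q2 q1-b->q3 q2-a->q2 q2-b->q4 q3-a->q2 q3-b->q3 q4-a->q2 q4-b->q5 q5-a->q2 q5-b->q5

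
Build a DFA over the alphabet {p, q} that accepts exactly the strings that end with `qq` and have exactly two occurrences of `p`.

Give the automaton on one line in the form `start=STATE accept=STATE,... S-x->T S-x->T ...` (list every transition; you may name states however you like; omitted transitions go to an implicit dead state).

Handle the two conditions separately and then intersect. One (3 states) tracks how much of the suffix `qq` has currently been matched; the other (4 states) tracks the count of `p`s, saturating at 3. Each combined state is a pair, one component from each; accept when both components accept.
12 states suffice.
          p    q  
>  S0     S1   S2 
   S1     S3   S4 
   S2     S1   S5 
   S3     S6   S7 
   S4     S3   S8 
   S5     S1   S5 
   S6     S6   S9 
   S7     S6  S10 
   S8     S3   S8 
   S9     S6  S11 
 * S10    S6  S10 
   S11    S6  S11 
(> = start, * = accepting)

start=S0 accept=S10 S0-p->S1 S0-q->S2 S1-p->S3 S1-q->S4 S2-p->S1 S2-q->S5 S3-p->S6 S3-q->S7 S4-p->S3 S4-q->S8 S5-p->S1 S5-q->S5 S6-p->S6 S6-q->S9 S7-p->S6 S7-q->S10 S8-p->S3 S8-q->S8 S9-p->S6 S9-q->S11 S10-p->S6 S10-q->S10 S11-p->S6 S11-q->S11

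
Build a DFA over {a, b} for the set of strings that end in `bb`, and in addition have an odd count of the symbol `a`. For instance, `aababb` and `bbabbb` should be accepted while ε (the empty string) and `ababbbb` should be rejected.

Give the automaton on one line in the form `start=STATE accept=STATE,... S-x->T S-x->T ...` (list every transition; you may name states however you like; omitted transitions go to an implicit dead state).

Build one automaton per condition and run them in lockstep. One (3 states) tracks how much of the suffix `bb` has currently been matched; the other (2 states) tracks the count of `a`s modulo 2. Each combined state is a pair, one component from each; accept when both components accept. Minimizing collapses redundant product states.
A 4-state machine:
        a   b  
>  q0   q1  q0 
   q1   q0  q2 
   q2   q0  q3 
 * q3   q0  q3 
(> = start, * = accepting)

start=q0 accept=q3 q0-a->q1 q0-b->q0 q1-a->q0 q1-b->q2 q2-a->q0 q2-b->q3 q3-a->q0 q3-b->q3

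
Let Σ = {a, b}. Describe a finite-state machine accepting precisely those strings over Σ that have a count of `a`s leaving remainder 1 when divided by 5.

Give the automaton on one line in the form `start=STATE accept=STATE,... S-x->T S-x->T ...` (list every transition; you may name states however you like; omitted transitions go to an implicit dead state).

The only thing that matters is how many `a`s have appeared, reduced mod 5. Use one state per residue: S0 for 0, …, S4 for 4. Reading `a` moves to the next residue; anything else stays put. S1 is accepting.
        a   b  
>  S0   S1  S0 
 * S1   S2  S1 
   S2   S3  S2 
   S3   S4  S3 
   S4   S0  S4 
(> = start, * = accepting)

start=S0 accept=S1 S0-a->S1 S0-b->S0 S1-a->S2 S1-b->S1 S2-a->S3 S2-b->S2 S3-a->S4 S3-b->S3 S4-a->S0 S4-b->S4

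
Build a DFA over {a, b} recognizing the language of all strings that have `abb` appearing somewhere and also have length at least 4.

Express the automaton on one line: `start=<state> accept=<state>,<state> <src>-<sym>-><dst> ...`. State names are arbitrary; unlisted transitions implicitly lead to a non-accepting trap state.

start=q0 accept=q7 q0-a->q1 q0-b->q2 q1-a->q3 q1-b->q4 q2-a->q3 q2-b->q2 q3-a->q3 q3-b->q5 q4-a->q3 q4-b->q6 q5-a->q3 q5-b->q7 q6-a->q7 q6-b->q7 q7-a->q7 q7-b->q7

Handle the two conditions separately and then intersect. One (4 states) tracks whether and how much of `abb` has been seen; the other (6 states) tracks the input length, saturating at 5. Each combined state is a pair, one component from each; accept when both components accept. Equivalent product states are then merged.
An 8-state machine:
        a   b  
>  q0   q1  q2 
   q1   q3  q4 
   q2   q3  q2 
   q3   q3  q5 
   q4   q3  q6 
   q5   q3  q7 
   q6   q7  q7 
 * q7   q7  q7 
(> = start, * = accepting)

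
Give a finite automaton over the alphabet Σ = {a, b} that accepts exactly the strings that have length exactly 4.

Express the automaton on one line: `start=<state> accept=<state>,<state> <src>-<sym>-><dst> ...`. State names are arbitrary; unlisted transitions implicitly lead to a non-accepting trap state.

Count input length up to 5: every symbol moves from s0 toward s5, which means 'more than 4' and absorbs. Accept from {s4}.
6 states suffice.
        a   b  
>  s0   s1  s1 
   s1   s2  s2 
   s2   s3  s3 
   s3   s4  s4 
 * s4   s5  s5 
   s5   s5  s5 
(> = start, * = accepting)

start=s0 accept=s4 s0-a->s1 s0-b->s1 s1-a->s2 s1-b->s2 s2-a->s3 s2-b->s3 s3-a->s4 s3-b->s4 s4-a->s5 s4-b->s5 s5-a->s5 s5-b->s5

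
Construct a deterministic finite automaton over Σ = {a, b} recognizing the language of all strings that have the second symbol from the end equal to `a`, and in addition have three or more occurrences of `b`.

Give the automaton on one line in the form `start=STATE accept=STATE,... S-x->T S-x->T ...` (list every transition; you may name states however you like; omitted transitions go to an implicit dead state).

Handle the two conditions separately and then intersect. The first has 7 states tracking the last 2 symbols read; the second has 5 states tracking the count of `b`s, saturating at 4. A product state is a pair (one from each), accepting exactly when both do. Minimizing collapses redundant product states.
        a   b  
>  q0   q0  q1 
   q1   q1  q2 
   q2   q3  q4 
   q3   q3  q5 
   q4   q6  q4 
 * q5   q6  q4 
   q6   q7  q5 
 * q7   q7  q5 
(> = start, * = accepting)

start=q0 accept=q5,q7 q0-a->q0 q0-b->q1 q1-a->q1 q1-b->q2 q2-a->q3 q2-b->q4 q3-a->q3 q3-b->q5 q4-a->q6 q4-b->q4 q5-a->q6 q5-b->q4 q6-a->q7 q6-b->q5 q7-a->q7 q7-b->q5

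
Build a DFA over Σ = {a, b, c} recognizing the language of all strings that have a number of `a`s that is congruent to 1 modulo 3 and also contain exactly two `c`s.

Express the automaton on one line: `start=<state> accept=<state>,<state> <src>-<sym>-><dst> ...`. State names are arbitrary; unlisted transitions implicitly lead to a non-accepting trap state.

start=s0 accept=s7 s0-a->s1 s0-b->s0 s0-c->s2 s1-a->s3 s1-b->s1 s1-c->s4 s2-a->s4 s2-b->s2 s2-c->s5 s3-a->s0 s3-b->s3 s3-c->s6 s4-a->s6 s4-b->s4 s4-c->s7 s5-a->s7 s5-b->s5 s5-c->s8 s6-a->s2 s6-b->s6 s6-c->s9 s7-a->s9 s7-b->s7 s7-c->s10 s8-a->s10 s8-b->s8 s8-c->s8 s9-a->s5 s9-b->s9 s9-c->s11 s10-a->s11 s10-b->s10 s10-c->s10 s11-a->s8 s11-b->s11 s11-c->s11

Handle the two conditions separately and then intersect. One (3 states) tracks the count of `a`s modulo 3; the other (4 states) tracks the count of `c`s, saturating at 3. Each combined state is a pair, one component from each; accept when both components accept.
A 12-state machine:
          a    b    c  
>  s0     s1   s0   s2 
   s1     s3   s1   s4 
   s2     s4   s2   s5 
   s3     s0   s3   s6 
   s4     s6   s4   s7 
   s5     s7   s5   s8 
   s6     s2   s6   s9 
 * s7     s9   s7  s10 
   s8    s10   s8   s8 
   s9     s5   s9  s11 
   s10   s11  s10  s10 
   s11    s8  s11  s11 
(> = start, * = accepting)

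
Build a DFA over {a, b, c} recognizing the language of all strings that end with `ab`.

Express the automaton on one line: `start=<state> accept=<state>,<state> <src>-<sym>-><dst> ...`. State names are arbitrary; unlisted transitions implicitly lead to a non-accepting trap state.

Remember how much of `ab` the current input suffix matches. State q0 means no match yet; q1 means the last symbol is `a`; q2 means the last 2 symbols are `ab`. Only q2 accepts. On a mismatch, fall back to the longest proper suffix that is still a prefix of `ab`.
A 3-state machine:
        a   b   c  
>  q0   q1  q0  q0 
   q1   q1  q2  q0 
 * q2   q1  q0  q0 
(> = start, * = accepting)

start=q0 accept=q2 q0-a->q1 q0-b->q0 q0-c->q0 q1-a->q1 q1-b->q2 q1-c->q0 q2-a->q1 q2-b->q0 q2-c->q0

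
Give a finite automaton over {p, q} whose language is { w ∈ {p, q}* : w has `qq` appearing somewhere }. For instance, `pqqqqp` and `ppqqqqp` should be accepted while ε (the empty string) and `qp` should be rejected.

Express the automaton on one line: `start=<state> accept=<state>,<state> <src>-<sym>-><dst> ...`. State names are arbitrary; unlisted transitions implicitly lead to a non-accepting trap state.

States s0..s1 record the length of the longest prefix of `qq` that matches the current input suffix. Reaching s2 means `qq` has been seen, and we stay there forever. Accept from s2.
With 3 states:
        p   q  
>  s0   s0  s1 
   s1   s0  s2 
 * s2   s2  s2 
(> = start, * = accepting)

start=s0 accept=s2 s0-p->s0 s0-q->s1 s1-p->s0 s1-q->s2 s2-p->s2 s2-q->s2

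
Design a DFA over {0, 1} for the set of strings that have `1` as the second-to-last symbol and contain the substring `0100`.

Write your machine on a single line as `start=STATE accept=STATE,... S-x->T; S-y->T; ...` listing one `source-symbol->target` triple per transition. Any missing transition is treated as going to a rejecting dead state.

start=S0; accept=S10,S11; S0-0->S1; S0-1->S2; S1-0->S3; S1-1->S4; S2-0->S5; S2-1->S6; S3-0->S3; S3-1->S4; S4-0->S7; S4-1->S6; S5-0->S3; S5-1->S4; S6-0->S5; S6-1->S6; S7-0->S8; S7-1->S4; S8-0->S8; S8-1->S9; S9-0->S10; S9-1->S11; S10-0->S8; S10-1->S9; S11-0->S10; S11-1->S11

Run two small machines in parallel and take their product. The first has 7 states tracking the last 2 symbols read; the second has 5 states tracking whether and how much of `0100` has been seen. A product state is a pair (one from each), accepting exactly when both do.
A 12-state machine:
          0    1  
>  S0     S1   S2 
   S1     S3   S4 
   S2     S5   S6 
   S3     S3   S4 
   S4     S7   S6 
   S5     S3   S4 
   S6     S5   S6 
   S7     S8   S4 
   S8     S8   S9 
   S9    S10  S11 
 * S10    S8   S9 
 * S11   S10  S11 
(> = start, * = accepting)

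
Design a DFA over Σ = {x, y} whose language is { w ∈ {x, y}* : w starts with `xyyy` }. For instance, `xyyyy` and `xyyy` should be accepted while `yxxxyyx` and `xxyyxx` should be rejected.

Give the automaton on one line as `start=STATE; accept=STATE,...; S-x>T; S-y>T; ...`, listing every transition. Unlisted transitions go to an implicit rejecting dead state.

Walk along `xyyy` while the input agrees: from s0 take `x` to s1, and so on. Any deviation drops to the rejecting sink s5. Once s4 is reached the prefix is confirmed and every continuation is accepted.
With 6 states:
        x   y  
>  s0   s1  s5 
   s1   s5  s2 
   s2   s5  s3 
   s3   s5  s4 
 * s4   s4  s4 
   s5   s5  s5 
(> = start, * = accepting)

start=s0; accept=s4; s0-x>s1; s0-y>s5; s1-x>s5; s1-y>s2; s2-x>s5; s2-y>s3; s3-x>s5; s3-y>s4; s4-x>s4; s4-y>s4; s5-x>s5; s5-y>s5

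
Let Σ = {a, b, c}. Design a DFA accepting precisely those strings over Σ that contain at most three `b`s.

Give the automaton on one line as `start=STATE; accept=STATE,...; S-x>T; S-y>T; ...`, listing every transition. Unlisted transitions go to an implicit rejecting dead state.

start=q0; accept=q0,q1,q2,q3; q0-a>q0; q0-b>q1; q0-c>q0; q1-a>q1; q1-b>q2; q1-c>q1; q2-a>q2; q2-b>q3; q2-c>q2; q3-a>q3; q3-b>q4; q3-c>q3; q4-a>q4; q4-b>q4; q4-c>q4

Count `b`s, saturating at 4: states q0 through q3 mean 0 through 3 `b`s seen; q4 means more than 3. Each `b` increments (capped at q4); other symbols loop. Accept from {q0, q1, q2, q3}.
A 5-state machine:
        a   b   c  
>* q0   q0  q1  q0 
 * q1   q1  q2  q1 
 * q2   q2  q3  q2 
 * q3   q3  q4  q3 
   q4   q4  q4  q4 
(> = start, * = accepting)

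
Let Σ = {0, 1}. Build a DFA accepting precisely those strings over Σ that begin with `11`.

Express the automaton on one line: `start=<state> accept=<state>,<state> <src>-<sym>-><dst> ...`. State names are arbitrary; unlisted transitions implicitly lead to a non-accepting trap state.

Check the first 2 symbols one by one: S0 through S1 record how many have matched `11` so far; any wrong symbol goes to the dead state S3. After all 2 match we enter the accepting sink S2.
        0   1  
>  S0   S3  S1 
   S1   S3  S2 
 * S2   S2  S2 
   S3   S3  S3 
(> = start, * = accepting)

start=S0 accept=S2 S0-0->S3 S0-1->S1 S1-0->S3 S1-1->S2 S2-0->S2 S2-1->S2 S3-0->S3 S3-1->S3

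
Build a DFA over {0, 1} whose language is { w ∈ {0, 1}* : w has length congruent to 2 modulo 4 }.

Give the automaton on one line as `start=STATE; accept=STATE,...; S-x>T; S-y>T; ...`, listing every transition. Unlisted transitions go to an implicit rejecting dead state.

start=q0; accept=q2; q0-0>q1; q0-1>q1; q1-0>q2; q1-1>q2; q2-0>q3; q2-1>q3; q3-0>q0; q3-1>q0

Only the length mod 4 matters, so use a 4-cycle: from any state, every input symbol moves to the next state, wrapping q3 back to q0. Mark q2 accepting.
        0   1  
>  q0   q1  q1 
   q1   q2  q2 
 * q2   q3  q3 
   q3   q0  q0 
(> = start, * = accepting)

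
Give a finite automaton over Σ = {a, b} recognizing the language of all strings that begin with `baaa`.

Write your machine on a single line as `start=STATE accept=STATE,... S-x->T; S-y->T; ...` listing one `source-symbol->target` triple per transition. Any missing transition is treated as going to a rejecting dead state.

Walk along `baaa` while the input agrees: from S0 take `b` to S1, and so on. Any deviation drops to the rejecting sink S5. Once S4 is reached the prefix is confirmed and every continuation is accepted.
A 6-state machine:
        a   b  
>  S0   S5  S1 
   S1   S2  S5 
   S2   S3  S5 
   S3   S4  S5 
 * S4   S4  S4 
   S5   S5  S5 
(> = start, * = accepting)

start=S0; accept=S4; S0-a->S5; S0-b->S1; S1-a->S2; S1-b->S5; S2-a->S3; S2-b->S5; S3-a->S4; S3-b->S5; S4-a->S4; S4-b->S4; S5-a->S5; S5-b->S5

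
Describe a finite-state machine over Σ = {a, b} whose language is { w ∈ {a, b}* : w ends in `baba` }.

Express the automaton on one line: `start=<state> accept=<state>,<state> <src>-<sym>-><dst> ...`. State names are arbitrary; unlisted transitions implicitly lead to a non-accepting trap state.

Let each state record the length of the longest suffix of the input read so far that is also a prefix of `baba`. q1 means the last symbol is `b`; q2 means the last 2 symbols are `ba`; q3 means the last 3 symbols are `bab`; q4 means the last 4 symbols are `baba`. Accept only at q4, where the string currently ends in `baba`.
A 5-state machine:
        a   b  
>  q0   q0  q1 
   q1   q2  q1 
   q2   q0  q3 
   q3   q4  q1 
 * q4   q0  q3 
(> = start, * = accepting)

start=q0 accept=q4 q0-a->q0 q0-b->q1 q1-a->q2 q1-b->q1 q2-a->q0 q2-b->q3 q3-a->q4 q3-b->q1 q4-a->q0 q4-b->q3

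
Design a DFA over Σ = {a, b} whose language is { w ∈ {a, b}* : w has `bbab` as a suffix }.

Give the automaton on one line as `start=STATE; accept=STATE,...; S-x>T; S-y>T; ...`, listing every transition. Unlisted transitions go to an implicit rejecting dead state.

Remember how much of `bbab` the current input suffix matches. State S0 means no match yet; S1 means the last symbol is `b`; S2 means the last 2 symbols are `bb`; S3 means the last 3 symbols are `bba`; S4 means the last 4 symbols are `bbab`. Only S4 accepts. On a mismatch, fall back to the longest proper suffix that is still a prefix of `bbab`.
With 5 states:
        a   b  
>  S0   S0  S1 
   S1   S0  S2 
   S2   S3  S2 
   S3   S0  S4 
 * S4   S0  S2 
(> = start, * = accepting)

start=S0; accept=S4; S0-a>S0; S0-b>S1; S1-a>S0; S1-b>S2; S2-a>S3; S2-b>S2; S3-a>S0; S3-b>S4; S4-a>S0; S4-b>S2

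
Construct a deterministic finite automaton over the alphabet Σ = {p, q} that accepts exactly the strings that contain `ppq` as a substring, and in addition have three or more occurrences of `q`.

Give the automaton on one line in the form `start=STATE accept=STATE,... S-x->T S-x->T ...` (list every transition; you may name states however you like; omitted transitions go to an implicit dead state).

start=S0 accept=S9 S0-p->S1 S0-q->S2 S1-p->S3 S1-q->S2 S2-p->S4 S2-q->S5 S3-p->S3 S3-q->S6 S4-p->S6 S4-q->S5 S5-p->S7 S5-q->S5 S6-p->S6 S6-q->S8 S7-p->S8 S7-q->S5 S8-p->S8 S8-q->S9 S9-p->S9 S9-q->S9

Handle the two conditions separately and then intersect. The first has 4 states tracking whether and how much of `ppq` has been seen; the second has 5 states tracking the count of `q`s, saturating at 4. A product state is a pair (one from each), accepting exactly when both do. After merging equivalent states the machine shrinks.
A 10-state machine:
        p   q  
>  S0   S1  S2 
   S1   S3  S2 
   S2   S4  S5 
   S3   S3  S6 
   S4   S6  S5 
   S5   S7  S5 
   S6   S6  S8 
   S7   S8  S5 
   S8   S8  S9 
 * S9   S9  S9 
(> = start, * = accepting)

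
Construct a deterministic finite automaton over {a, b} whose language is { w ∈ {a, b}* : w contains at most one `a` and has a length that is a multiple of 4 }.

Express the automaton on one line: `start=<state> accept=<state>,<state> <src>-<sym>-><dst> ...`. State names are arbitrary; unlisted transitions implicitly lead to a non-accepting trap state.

Build one automaton per condition and run them in lockstep. One (3 states) tracks the count of `a`s, saturating at 2; the other (4 states) tracks the input length modulo 4. Each combined state is a pair, one component from each; accept when both components accept. Minimizing collapses redundant product states.
        a   b  
>* q0   q1  q2 
   q1   q3  q4 
   q2   q4  q5 
   q3   q3  q3 
   q4   q3  q6 
   q5   q6  q7 
   q6   q3  q8 
   q7   q8  q0 
 * q8   q3  q1 
(> = start, * = accepting)

start=q0 accept=q0,q8 q0-a->q1 q0-b->q2 q1-a->q3 q1-b->q4 q2-a->q4 q2-b->q5 q3-a->q3 q3-b->q3 q4-a->q3 q4-b->q6 q5-a->q6 q5-b->q7 q6-a->q3 q6-b->q8 q7-a->q8 q7-b->q0 q8-a->q3 q8-b->q1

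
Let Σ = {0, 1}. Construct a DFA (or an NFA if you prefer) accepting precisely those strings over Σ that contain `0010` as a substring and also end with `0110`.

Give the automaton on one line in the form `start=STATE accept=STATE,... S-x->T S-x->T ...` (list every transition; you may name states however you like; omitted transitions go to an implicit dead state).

Handle the two conditions separately and then intersect. One (5 states) tracks whether and how much of `0010` has been seen; the other (5 states) tracks how much of the suffix `0110` has currently been matched. Each combined state is a pair, one component from each; accept when both components accept. Minimizing collapses redundant product states.
With 9 states:
        0   1  
>  q0   q1  q0 
   q1   q2  q0 
   q2   q2  q3 
   q3   q4  q0 
   q4   q4  q5 
   q5   q4  q6 
   q6   q7  q8 
 * q7   q4  q5 
   q8   q4  q8 
(> = start, * = accepting)

start=q0 accept=q7 q0-0->q1 q0-1->q0 q1-0->q2 q1-1->q0 q2-0->q2 q2-1->q3 q3-0->q4 q3-1->q0 q4-0->q4 q4-1->q5 q5-0->q4 q5-1->q6 q6-0->q7 q6-1->q8 q7-0->q4 q7-1->q5 q8-0->q4 q8-1->q8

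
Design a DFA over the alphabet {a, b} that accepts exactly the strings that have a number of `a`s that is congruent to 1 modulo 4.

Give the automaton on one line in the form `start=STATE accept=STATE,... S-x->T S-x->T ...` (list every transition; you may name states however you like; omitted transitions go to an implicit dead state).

Keep the running count of `a`s modulo 4: each `a` advances along the cycle q0 → q1 → q2 → q3 → q0 while other symbols loop. Accept at q1.
        a   b  
>  q0   q1  q0 
 * q1   q2  q1 
   q2   q3  q2 
   q3   q0  q3 
(> = start, * = accepting)

start=q0 accept=q1 q0-a->q1 q0-b->q0 q1-a->q2 q1-b->q1 q2-a->q3 q2-b->q2 q3-a->q0 q3-b->q3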